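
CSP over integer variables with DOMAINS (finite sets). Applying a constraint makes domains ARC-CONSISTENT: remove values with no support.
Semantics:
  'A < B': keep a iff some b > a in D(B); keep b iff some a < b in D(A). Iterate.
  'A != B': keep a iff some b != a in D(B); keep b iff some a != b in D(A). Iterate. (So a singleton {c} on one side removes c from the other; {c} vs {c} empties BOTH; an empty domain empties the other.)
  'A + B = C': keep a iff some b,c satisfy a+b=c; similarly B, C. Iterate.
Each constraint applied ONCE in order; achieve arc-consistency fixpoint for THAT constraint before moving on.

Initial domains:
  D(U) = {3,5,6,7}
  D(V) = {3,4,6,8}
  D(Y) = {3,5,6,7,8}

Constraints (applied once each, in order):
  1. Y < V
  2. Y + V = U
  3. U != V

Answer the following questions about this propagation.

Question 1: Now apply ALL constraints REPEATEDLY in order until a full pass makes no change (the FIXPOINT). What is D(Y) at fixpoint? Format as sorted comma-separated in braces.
Answer: {3}

Derivation:
pass 0 (initial): D(Y)={3,5,6,7,8}
pass 1: U {3,5,6,7}->{7}; V {3,4,6,8}->{4}; Y {3,5,6,7,8}->{3}
pass 2: no change
Fixpoint after 2 passes: D(Y) = {3}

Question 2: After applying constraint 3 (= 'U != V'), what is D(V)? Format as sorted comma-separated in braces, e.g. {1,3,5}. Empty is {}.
Answer: {4}

Derivation:
Constraint 1 (Y < V) on D(Y)={3,5,6,7,8} D(V)={3,4,6,8}: Y {3,5,6,7,8}->{3,5,6,7}; V {3,4,6,8}->{4,6,8}
Constraint 2 (Y + V = U) on D(Y)={3,5,6,7} D(V)={4,6,8} D(U)={3,5,6,7}: Y {3,5,6,7}->{3}; V {4,6,8}->{4}; U {3,5,6,7}->{7}
Constraint 3 (U != V) on D(U)={7} D(V)={4}: no change
So after constraint 3: D(V) = {4}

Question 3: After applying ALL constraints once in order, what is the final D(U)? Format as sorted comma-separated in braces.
Constraint 1 (Y < V) on D(Y)={3,5,6,7,8} D(V)={3,4,6,8}: Y {3,5,6,7,8}->{3,5,6,7}; V {3,4,6,8}->{4,6,8}
Constraint 2 (Y + V = U) on D(Y)={3,5,6,7} D(V)={4,6,8} D(U)={3,5,6,7}: Y {3,5,6,7}->{3}; V {4,6,8}->{4}; U {3,5,6,7}->{7}
Constraint 3 (U != V) on D(U)={7} D(V)={4}: no change
So after all 3 constraints: D(U) = {7}

Answer: {7}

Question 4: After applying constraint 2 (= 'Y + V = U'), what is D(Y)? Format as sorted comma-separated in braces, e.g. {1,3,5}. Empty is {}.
Answer: {3}

Derivation:
Constraint 1 (Y < V) on D(Y)={3,5,6,7,8} D(V)={3,4,6,8}: Y {3,5,6,7,8}->{3,5,6,7}; V {3,4,6,8}->{4,6,8}
Constraint 2 (Y + V = U) on D(Y)={3,5,6,7} D(V)={4,6,8} D(U)={3,5,6,7}: Y {3,5,6,7}->{3}; V {4,6,8}->{4}; U {3,5,6,7}->{7}
So after constraint 2: D(Y) = {3}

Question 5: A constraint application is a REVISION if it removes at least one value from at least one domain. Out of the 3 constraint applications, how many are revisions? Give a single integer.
Answer: 2

Derivation:
Constraint 1 (Y < V) on D(Y)={3,5,6,7,8} D(V)={3,4,6,8}: Y {3,5,6,7,8}->{3,5,6,7}; V {3,4,6,8}->{4,6,8} => REVISION
Constraint 2 (Y + V = U) on D(Y)={3,5,6,7} D(V)={4,6,8} D(U)={3,5,6,7}: Y {3,5,6,7}->{3}; V {4,6,8}->{4}; U {3,5,6,7}->{7} => REVISION
Constraint 3 (U != V) on D(U)={7} D(V)={4}: no change => not a revision
Total revisions = 2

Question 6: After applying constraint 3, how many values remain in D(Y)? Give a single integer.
Constraint 1 (Y < V) on D(Y)={3,5,6,7,8} D(V)={3,4,6,8}: Y {3,5,6,7,8}->{3,5,6,7}; V {3,4,6,8}->{4,6,8}
Constraint 2 (Y + V = U) on D(Y)={3,5,6,7} D(V)={4,6,8} D(U)={3,5,6,7}: Y {3,5,6,7}->{3}; V {4,6,8}->{4}; U {3,5,6,7}->{7}
Constraint 3 (U != V) on D(U)={7} D(V)={4}: no change
So after constraint 3: D(Y)={3}, size = 1

Answer: 1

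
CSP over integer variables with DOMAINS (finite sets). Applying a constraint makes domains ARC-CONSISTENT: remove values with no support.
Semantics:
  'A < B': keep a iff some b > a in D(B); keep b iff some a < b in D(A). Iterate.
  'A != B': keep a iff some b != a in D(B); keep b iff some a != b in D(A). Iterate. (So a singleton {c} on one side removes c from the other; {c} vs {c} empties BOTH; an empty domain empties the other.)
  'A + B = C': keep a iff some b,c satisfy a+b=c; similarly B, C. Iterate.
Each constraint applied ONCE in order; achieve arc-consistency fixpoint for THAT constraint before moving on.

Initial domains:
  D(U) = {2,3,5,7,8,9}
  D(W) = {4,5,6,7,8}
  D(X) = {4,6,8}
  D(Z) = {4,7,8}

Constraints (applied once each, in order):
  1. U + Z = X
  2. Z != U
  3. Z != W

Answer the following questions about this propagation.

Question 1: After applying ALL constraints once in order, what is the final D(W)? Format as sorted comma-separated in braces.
Answer: {5,6,7,8}

Derivation:
Constraint 1 (U + Z = X) on D(U)={2,3,5,7,8,9} D(Z)={4,7,8} D(X)={4,6,8}: U {2,3,5,7,8,9}->{2}; Z {4,7,8}->{4}; X {4,6,8}->{6}
Constraint 2 (Z != U) on D(Z)={4} D(U)={2}: no change
Constraint 3 (Z != W) on D(Z)={4} D(W)={4,5,6,7,8}: W {4,5,6,7,8}->{5,6,7,8}
So after all 3 constraints: D(W) = {5,6,7,8}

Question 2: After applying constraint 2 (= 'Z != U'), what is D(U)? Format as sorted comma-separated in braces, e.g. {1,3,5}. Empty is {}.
Constraint 1 (U + Z = X) on D(U)={2,3,5,7,8,9} D(Z)={4,7,8} D(X)={4,6,8}: U {2,3,5,7,8,9}->{2}; Z {4,7,8}->{4}; X {4,6,8}->{6}
Constraint 2 (Z != U) on D(Z)={4} D(U)={2}: no change
So after constraint 2: D(U) = {2}

Answer: {2}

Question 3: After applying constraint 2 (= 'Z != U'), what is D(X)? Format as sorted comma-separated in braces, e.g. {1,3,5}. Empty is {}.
Answer: {6}

Derivation:
Constraint 1 (U + Z = X) on D(U)={2,3,5,7,8,9} D(Z)={4,7,8} D(X)={4,6,8}: U {2,3,5,7,8,9}->{2}; Z {4,7,8}->{4}; X {4,6,8}->{6}
Constraint 2 (Z != U) on D(Z)={4} D(U)={2}: no change
So after constraint 2: D(X) = {6}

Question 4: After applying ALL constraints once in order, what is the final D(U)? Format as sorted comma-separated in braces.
Constraint 1 (U + Z = X) on D(U)={2,3,5,7,8,9} D(Z)={4,7,8} D(X)={4,6,8}: U {2,3,5,7,8,9}->{2}; Z {4,7,8}->{4}; X {4,6,8}->{6}
Constraint 2 (Z != U) on D(Z)={4} D(U)={2}: no change
Constraint 3 (Z != W) on D(Z)={4} D(W)={4,5,6,7,8}: W {4,5,6,7,8}->{5,6,7,8}
So after all 3 constraints: D(U) = {2}

Answer: {2}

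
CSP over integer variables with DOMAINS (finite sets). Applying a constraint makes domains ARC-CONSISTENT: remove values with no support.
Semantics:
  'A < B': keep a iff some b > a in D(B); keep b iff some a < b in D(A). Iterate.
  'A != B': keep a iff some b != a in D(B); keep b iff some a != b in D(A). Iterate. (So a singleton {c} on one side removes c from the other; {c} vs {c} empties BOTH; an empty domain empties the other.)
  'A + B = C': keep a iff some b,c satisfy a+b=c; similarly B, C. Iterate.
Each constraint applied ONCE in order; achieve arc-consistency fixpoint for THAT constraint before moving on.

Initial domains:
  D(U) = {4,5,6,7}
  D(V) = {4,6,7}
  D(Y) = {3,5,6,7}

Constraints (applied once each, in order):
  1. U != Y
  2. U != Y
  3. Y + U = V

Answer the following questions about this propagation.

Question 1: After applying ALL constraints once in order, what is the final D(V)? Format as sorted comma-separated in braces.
Answer: {7}

Derivation:
Constraint 1 (U != Y) on D(U)={4,5,6,7} D(Y)={3,5,6,7}: no change
Constraint 2 (U != Y) on D(U)={4,5,6,7} D(Y)={3,5,6,7}: no change
Constraint 3 (Y + U = V) on D(Y)={3,5,6,7} D(U)={4,5,6,7} D(V)={4,6,7}: Y {3,5,6,7}->{3}; U {4,5,6,7}->{4}; V {4,6,7}->{7}
So after all 3 constraints: D(V) = {7}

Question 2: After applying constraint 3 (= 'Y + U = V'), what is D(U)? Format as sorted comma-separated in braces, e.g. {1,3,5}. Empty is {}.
Answer: {4}

Derivation:
Constraint 1 (U != Y) on D(U)={4,5,6,7} D(Y)={3,5,6,7}: no change
Constraint 2 (U != Y) on D(U)={4,5,6,7} D(Y)={3,5,6,7}: no change
Constraint 3 (Y + U = V) on D(Y)={3,5,6,7} D(U)={4,5,6,7} D(V)={4,6,7}: Y {3,5,6,7}->{3}; U {4,5,6,7}->{4}; V {4,6,7}->{7}
So after constraint 3: D(U) = {4}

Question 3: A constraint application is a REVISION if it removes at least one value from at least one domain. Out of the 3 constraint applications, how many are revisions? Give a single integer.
Constraint 1 (U != Y) on D(U)={4,5,6,7} D(Y)={3,5,6,7}: no change => not a revision
Constraint 2 (U != Y) on D(U)={4,5,6,7} D(Y)={3,5,6,7}: no change => not a revision
Constraint 3 (Y + U = V) on D(Y)={3,5,6,7} D(U)={4,5,6,7} D(V)={4,6,7}: Y {3,5,6,7}->{3}; U {4,5,6,7}->{4}; V {4,6,7}->{7} => REVISION
Total revisions = 1

Answer: 1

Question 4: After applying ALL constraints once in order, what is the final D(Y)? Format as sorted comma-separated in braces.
Answer: {3}

Derivation:
Constraint 1 (U != Y) on D(U)={4,5,6,7} D(Y)={3,5,6,7}: no change
Constraint 2 (U != Y) on D(U)={4,5,6,7} D(Y)={3,5,6,7}: no change
Constraint 3 (Y + U = V) on D(Y)={3,5,6,7} D(U)={4,5,6,7} D(V)={4,6,7}: Y {3,5,6,7}->{3}; U {4,5,6,7}->{4}; V {4,6,7}->{7}
So after all 3 constraints: D(Y) = {3}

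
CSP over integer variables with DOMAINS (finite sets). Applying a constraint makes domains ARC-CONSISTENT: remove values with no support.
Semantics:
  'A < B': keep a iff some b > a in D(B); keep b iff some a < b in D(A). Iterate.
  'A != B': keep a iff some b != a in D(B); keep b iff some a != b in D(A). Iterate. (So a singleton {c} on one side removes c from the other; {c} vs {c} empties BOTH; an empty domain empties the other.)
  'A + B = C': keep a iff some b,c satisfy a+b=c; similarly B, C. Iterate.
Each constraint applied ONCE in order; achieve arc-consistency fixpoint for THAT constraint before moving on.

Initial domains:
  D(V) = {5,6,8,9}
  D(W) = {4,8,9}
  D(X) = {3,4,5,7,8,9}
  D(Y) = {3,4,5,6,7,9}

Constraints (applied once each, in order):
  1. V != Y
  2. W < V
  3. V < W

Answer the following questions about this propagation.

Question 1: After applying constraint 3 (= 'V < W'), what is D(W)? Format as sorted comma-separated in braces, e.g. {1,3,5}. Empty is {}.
Answer: {8}

Derivation:
Constraint 1 (V != Y) on D(V)={5,6,8,9} D(Y)={3,4,5,6,7,9}: no change
Constraint 2 (W < V) on D(W)={4,8,9} D(V)={5,6,8,9}: W {4,8,9}->{4,8}
Constraint 3 (V < W) on D(V)={5,6,8,9} D(W)={4,8}: V {5,6,8,9}->{5,6}; W {4,8}->{8}
So after constraint 3: D(W) = {8}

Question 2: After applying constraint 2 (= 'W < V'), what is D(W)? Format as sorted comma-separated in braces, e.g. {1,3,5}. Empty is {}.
Answer: {4,8}

Derivation:
Constraint 1 (V != Y) on D(V)={5,6,8,9} D(Y)={3,4,5,6,7,9}: no change
Constraint 2 (W < V) on D(W)={4,8,9} D(V)={5,6,8,9}: W {4,8,9}->{4,8}
So after constraint 2: D(W) = {4,8}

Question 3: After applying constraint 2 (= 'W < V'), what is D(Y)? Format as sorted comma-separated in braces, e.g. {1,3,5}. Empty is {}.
Answer: {3,4,5,6,7,9}

Derivation:
Constraint 1 (V != Y) on D(V)={5,6,8,9} D(Y)={3,4,5,6,7,9}: no change
Constraint 2 (W < V) on D(W)={4,8,9} D(V)={5,6,8,9}: W {4,8,9}->{4,8}
So after constraint 2: D(Y) = {3,4,5,6,7,9}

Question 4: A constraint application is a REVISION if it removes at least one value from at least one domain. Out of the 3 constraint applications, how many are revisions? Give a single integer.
Constraint 1 (V != Y) on D(V)={5,6,8,9} D(Y)={3,4,5,6,7,9}: no change => not a revision
Constraint 2 (W < V) on D(W)={4,8,9} D(V)={5,6,8,9}: W {4,8,9}->{4,8} => REVISION
Constraint 3 (V < W) on D(V)={5,6,8,9} D(W)={4,8}: V {5,6,8,9}->{5,6}; W {4,8}->{8} => REVISION
Total revisions = 2

Answer: 2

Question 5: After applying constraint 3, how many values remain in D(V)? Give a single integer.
Answer: 2

Derivation:
Constraint 1 (V != Y) on D(V)={5,6,8,9} D(Y)={3,4,5,6,7,9}: no change
Constraint 2 (W < V) on D(W)={4,8,9} D(V)={5,6,8,9}: W {4,8,9}->{4,8}
Constraint 3 (V < W) on D(V)={5,6,8,9} D(W)={4,8}: V {5,6,8,9}->{5,6}; W {4,8}->{8}
So after constraint 3: D(V)={5,6}, size = 2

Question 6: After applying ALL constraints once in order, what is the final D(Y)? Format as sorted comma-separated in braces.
Answer: {3,4,5,6,7,9}

Derivation:
Constraint 1 (V != Y) on D(V)={5,6,8,9} D(Y)={3,4,5,6,7,9}: no change
Constraint 2 (W < V) on D(W)={4,8,9} D(V)={5,6,8,9}: W {4,8,9}->{4,8}
Constraint 3 (V < W) on D(V)={5,6,8,9} D(W)={4,8}: V {5,6,8,9}->{5,6}; W {4,8}->{8}
So after all 3 constraints: D(Y) = {3,4,5,6,7,9}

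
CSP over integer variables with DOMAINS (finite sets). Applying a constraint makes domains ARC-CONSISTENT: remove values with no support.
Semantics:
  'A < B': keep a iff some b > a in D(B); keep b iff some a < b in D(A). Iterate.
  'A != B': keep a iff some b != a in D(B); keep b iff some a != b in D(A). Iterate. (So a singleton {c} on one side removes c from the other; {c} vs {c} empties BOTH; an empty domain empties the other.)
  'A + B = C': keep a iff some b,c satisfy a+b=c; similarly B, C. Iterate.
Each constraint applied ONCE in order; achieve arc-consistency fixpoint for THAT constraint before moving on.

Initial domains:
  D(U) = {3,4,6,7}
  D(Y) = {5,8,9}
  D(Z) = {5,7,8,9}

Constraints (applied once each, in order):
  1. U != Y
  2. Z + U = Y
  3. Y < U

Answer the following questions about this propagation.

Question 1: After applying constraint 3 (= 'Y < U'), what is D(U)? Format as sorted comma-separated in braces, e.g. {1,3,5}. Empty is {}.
Answer: {}

Derivation:
Constraint 1 (U != Y) on D(U)={3,4,6,7} D(Y)={5,8,9}: no change
Constraint 2 (Z + U = Y) on D(Z)={5,7,8,9} D(U)={3,4,6,7} D(Y)={5,8,9}: Z {5,7,8,9}->{5}; U {3,4,6,7}->{3,4}; Y {5,8,9}->{8,9}
Constraint 3 (Y < U) on D(Y)={8,9} D(U)={3,4}: Y {8,9}->{}; U {3,4}->{}
So after constraint 3: D(U) = {}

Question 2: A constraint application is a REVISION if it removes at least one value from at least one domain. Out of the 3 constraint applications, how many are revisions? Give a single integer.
Answer: 2

Derivation:
Constraint 1 (U != Y) on D(U)={3,4,6,7} D(Y)={5,8,9}: no change => not a revision
Constraint 2 (Z + U = Y) on D(Z)={5,7,8,9} D(U)={3,4,6,7} D(Y)={5,8,9}: Z {5,7,8,9}->{5}; U {3,4,6,7}->{3,4}; Y {5,8,9}->{8,9} => REVISION
Constraint 3 (Y < U) on D(Y)={8,9} D(U)={3,4}: Y {8,9}->{}; U {3,4}->{} => REVISION
Total revisions = 2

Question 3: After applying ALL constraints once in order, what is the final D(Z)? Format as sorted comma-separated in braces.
Answer: {5}

Derivation:
Constraint 1 (U != Y) on D(U)={3,4,6,7} D(Y)={5,8,9}: no change
Constraint 2 (Z + U = Y) on D(Z)={5,7,8,9} D(U)={3,4,6,7} D(Y)={5,8,9}: Z {5,7,8,9}->{5}; U {3,4,6,7}->{3,4}; Y {5,8,9}->{8,9}
Constraint 3 (Y < U) on D(Y)={8,9} D(U)={3,4}: Y {8,9}->{}; U {3,4}->{}
So after all 3 constraints: D(Z) = {5}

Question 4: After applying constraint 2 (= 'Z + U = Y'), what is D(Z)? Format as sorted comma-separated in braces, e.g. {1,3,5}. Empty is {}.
Constraint 1 (U != Y) on D(U)={3,4,6,7} D(Y)={5,8,9}: no change
Constraint 2 (Z + U = Y) on D(Z)={5,7,8,9} D(U)={3,4,6,7} D(Y)={5,8,9}: Z {5,7,8,9}->{5}; U {3,4,6,7}->{3,4}; Y {5,8,9}->{8,9}
So after constraint 2: D(Z) = {5}

Answer: {5}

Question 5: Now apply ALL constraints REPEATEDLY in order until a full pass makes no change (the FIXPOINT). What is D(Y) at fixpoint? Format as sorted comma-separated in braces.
Answer: {}

Derivation:
pass 0 (initial): D(Y)={5,8,9}
pass 1: U {3,4,6,7}->{}; Y {5,8,9}->{}; Z {5,7,8,9}->{5}
pass 2: Z {5}->{}
pass 3: no change
Fixpoint after 3 passes: D(Y) = {}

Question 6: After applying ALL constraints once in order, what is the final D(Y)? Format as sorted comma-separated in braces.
Answer: {}

Derivation:
Constraint 1 (U != Y) on D(U)={3,4,6,7} D(Y)={5,8,9}: no change
Constraint 2 (Z + U = Y) on D(Z)={5,7,8,9} D(U)={3,4,6,7} D(Y)={5,8,9}: Z {5,7,8,9}->{5}; U {3,4,6,7}->{3,4}; Y {5,8,9}->{8,9}
Constraint 3 (Y < U) on D(Y)={8,9} D(U)={3,4}: Y {8,9}->{}; U {3,4}->{}
So after all 3 constraints: D(Y) = {}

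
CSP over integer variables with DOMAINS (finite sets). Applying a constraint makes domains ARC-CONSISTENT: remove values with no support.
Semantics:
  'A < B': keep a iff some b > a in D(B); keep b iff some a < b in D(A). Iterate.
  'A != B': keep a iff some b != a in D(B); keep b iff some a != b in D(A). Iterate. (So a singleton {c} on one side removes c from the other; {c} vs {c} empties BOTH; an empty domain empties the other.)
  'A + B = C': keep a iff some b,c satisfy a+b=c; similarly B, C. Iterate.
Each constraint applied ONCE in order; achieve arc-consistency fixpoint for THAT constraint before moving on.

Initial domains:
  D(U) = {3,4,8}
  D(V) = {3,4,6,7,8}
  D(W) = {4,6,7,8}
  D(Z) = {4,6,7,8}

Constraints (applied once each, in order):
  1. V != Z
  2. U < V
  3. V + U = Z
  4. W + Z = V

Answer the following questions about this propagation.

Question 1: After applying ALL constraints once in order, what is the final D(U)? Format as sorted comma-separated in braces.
Constraint 1 (V != Z) on D(V)={3,4,6,7,8} D(Z)={4,6,7,8}: no change
Constraint 2 (U < V) on D(U)={3,4,8} D(V)={3,4,6,7,8}: U {3,4,8}->{3,4}; V {3,4,6,7,8}->{4,6,7,8}
Constraint 3 (V + U = Z) on D(V)={4,6,7,8} D(U)={3,4} D(Z)={4,6,7,8}: V {4,6,7,8}->{4}; Z {4,6,7,8}->{7,8}
Constraint 4 (W + Z = V) on D(W)={4,6,7,8} D(Z)={7,8} D(V)={4}: W {4,6,7,8}->{}; Z {7,8}->{}; V {4}->{}
So after all 4 constraints: D(U) = {3,4}

Answer: {3,4}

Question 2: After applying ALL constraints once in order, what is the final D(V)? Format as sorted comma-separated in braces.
Answer: {}

Derivation:
Constraint 1 (V != Z) on D(V)={3,4,6,7,8} D(Z)={4,6,7,8}: no change
Constraint 2 (U < V) on D(U)={3,4,8} D(V)={3,4,6,7,8}: U {3,4,8}->{3,4}; V {3,4,6,7,8}->{4,6,7,8}
Constraint 3 (V + U = Z) on D(V)={4,6,7,8} D(U)={3,4} D(Z)={4,6,7,8}: V {4,6,7,8}->{4}; Z {4,6,7,8}->{7,8}
Constraint 4 (W + Z = V) on D(W)={4,6,7,8} D(Z)={7,8} D(V)={4}: W {4,6,7,8}->{}; Z {7,8}->{}; V {4}->{}
So after all 4 constraints: D(V) = {}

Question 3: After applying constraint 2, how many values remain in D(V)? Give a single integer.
Answer: 4

Derivation:
Constraint 1 (V != Z) on D(V)={3,4,6,7,8} D(Z)={4,6,7,8}: no change
Constraint 2 (U < V) on D(U)={3,4,8} D(V)={3,4,6,7,8}: U {3,4,8}->{3,4}; V {3,4,6,7,8}->{4,6,7,8}
So after constraint 2: D(V)={4,6,7,8}, size = 4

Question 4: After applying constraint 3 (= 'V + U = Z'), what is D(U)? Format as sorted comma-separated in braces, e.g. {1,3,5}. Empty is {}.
Answer: {3,4}

Derivation:
Constraint 1 (V != Z) on D(V)={3,4,6,7,8} D(Z)={4,6,7,8}: no change
Constraint 2 (U < V) on D(U)={3,4,8} D(V)={3,4,6,7,8}: U {3,4,8}->{3,4}; V {3,4,6,7,8}->{4,6,7,8}
Constraint 3 (V + U = Z) on D(V)={4,6,7,8} D(U)={3,4} D(Z)={4,6,7,8}: V {4,6,7,8}->{4}; Z {4,6,7,8}->{7,8}
So after constraint 3: D(U) = {3,4}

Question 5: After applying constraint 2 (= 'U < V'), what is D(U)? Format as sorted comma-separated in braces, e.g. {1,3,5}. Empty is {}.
Constraint 1 (V != Z) on D(V)={3,4,6,7,8} D(Z)={4,6,7,8}: no change
Constraint 2 (U < V) on D(U)={3,4,8} D(V)={3,4,6,7,8}: U {3,4,8}->{3,4}; V {3,4,6,7,8}->{4,6,7,8}
So after constraint 2: D(U) = {3,4}

Answer: {3,4}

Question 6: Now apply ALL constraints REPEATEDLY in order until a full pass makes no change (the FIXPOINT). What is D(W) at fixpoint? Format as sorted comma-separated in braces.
pass 0 (initial): D(W)={4,6,7,8}
pass 1: U {3,4,8}->{3,4}; V {3,4,6,7,8}->{}; W {4,6,7,8}->{}; Z {4,6,7,8}->{}
pass 2: U {3,4}->{}
pass 3: no change
Fixpoint after 3 passes: D(W) = {}

Answer: {}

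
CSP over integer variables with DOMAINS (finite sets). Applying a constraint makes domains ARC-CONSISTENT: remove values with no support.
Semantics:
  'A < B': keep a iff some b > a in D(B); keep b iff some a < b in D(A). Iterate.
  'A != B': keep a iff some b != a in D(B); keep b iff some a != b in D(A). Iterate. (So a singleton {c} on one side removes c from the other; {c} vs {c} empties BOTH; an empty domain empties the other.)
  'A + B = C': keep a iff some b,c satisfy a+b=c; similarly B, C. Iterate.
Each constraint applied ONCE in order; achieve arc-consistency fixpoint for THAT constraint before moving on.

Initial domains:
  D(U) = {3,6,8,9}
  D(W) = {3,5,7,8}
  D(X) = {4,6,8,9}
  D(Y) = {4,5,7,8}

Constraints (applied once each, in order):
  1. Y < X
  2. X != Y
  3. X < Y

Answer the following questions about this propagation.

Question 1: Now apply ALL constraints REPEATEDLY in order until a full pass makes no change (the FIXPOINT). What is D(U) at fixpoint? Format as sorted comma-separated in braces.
pass 0 (initial): D(U)={3,6,8,9}
pass 1: X {4,6,8,9}->{6}; Y {4,5,7,8}->{7,8}
pass 2: X {6}->{}; Y {7,8}->{}
pass 3: no change
Fixpoint after 3 passes: D(U) = {3,6,8,9}

Answer: {3,6,8,9}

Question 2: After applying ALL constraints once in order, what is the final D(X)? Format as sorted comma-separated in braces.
Answer: {6}

Derivation:
Constraint 1 (Y < X) on D(Y)={4,5,7,8} D(X)={4,6,8,9}: X {4,6,8,9}->{6,8,9}
Constraint 2 (X != Y) on D(X)={6,8,9} D(Y)={4,5,7,8}: no change
Constraint 3 (X < Y) on D(X)={6,8,9} D(Y)={4,5,7,8}: X {6,8,9}->{6}; Y {4,5,7,8}->{7,8}
So after all 3 constraints: D(X) = {6}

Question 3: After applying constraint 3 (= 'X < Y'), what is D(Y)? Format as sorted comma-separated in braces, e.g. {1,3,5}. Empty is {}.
Answer: {7,8}

Derivation:
Constraint 1 (Y < X) on D(Y)={4,5,7,8} D(X)={4,6,8,9}: X {4,6,8,9}->{6,8,9}
Constraint 2 (X != Y) on D(X)={6,8,9} D(Y)={4,5,7,8}: no change
Constraint 3 (X < Y) on D(X)={6,8,9} D(Y)={4,5,7,8}: X {6,8,9}->{6}; Y {4,5,7,8}->{7,8}
So after constraint 3: D(Y) = {7,8}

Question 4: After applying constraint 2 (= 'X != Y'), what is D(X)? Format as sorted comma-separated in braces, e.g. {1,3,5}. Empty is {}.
Answer: {6,8,9}

Derivation:
Constraint 1 (Y < X) on D(Y)={4,5,7,8} D(X)={4,6,8,9}: X {4,6,8,9}->{6,8,9}
Constraint 2 (X != Y) on D(X)={6,8,9} D(Y)={4,5,7,8}: no change
So after constraint 2: D(X) = {6,8,9}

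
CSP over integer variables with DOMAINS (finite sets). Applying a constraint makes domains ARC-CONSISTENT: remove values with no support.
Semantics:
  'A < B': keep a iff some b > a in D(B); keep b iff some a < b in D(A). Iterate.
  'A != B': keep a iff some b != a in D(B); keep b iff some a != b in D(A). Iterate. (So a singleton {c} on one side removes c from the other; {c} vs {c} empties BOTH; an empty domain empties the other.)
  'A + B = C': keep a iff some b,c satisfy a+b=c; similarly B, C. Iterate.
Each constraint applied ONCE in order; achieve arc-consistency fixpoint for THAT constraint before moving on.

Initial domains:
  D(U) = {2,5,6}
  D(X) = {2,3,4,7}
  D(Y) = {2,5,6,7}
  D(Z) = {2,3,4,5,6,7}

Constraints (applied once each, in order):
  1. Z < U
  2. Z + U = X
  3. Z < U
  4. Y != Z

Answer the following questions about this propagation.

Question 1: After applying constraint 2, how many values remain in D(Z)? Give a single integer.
Answer: 1

Derivation:
Constraint 1 (Z < U) on D(Z)={2,3,4,5,6,7} D(U)={2,5,6}: Z {2,3,4,5,6,7}->{2,3,4,5}; U {2,5,6}->{5,6}
Constraint 2 (Z + U = X) on D(Z)={2,3,4,5} D(U)={5,6} D(X)={2,3,4,7}: Z {2,3,4,5}->{2}; U {5,6}->{5}; X {2,3,4,7}->{7}
So after constraint 2: D(Z)={2}, size = 1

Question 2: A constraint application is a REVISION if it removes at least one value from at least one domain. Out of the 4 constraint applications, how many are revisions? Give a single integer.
Constraint 1 (Z < U) on D(Z)={2,3,4,5,6,7} D(U)={2,5,6}: Z {2,3,4,5,6,7}->{2,3,4,5}; U {2,5,6}->{5,6} => REVISION
Constraint 2 (Z + U = X) on D(Z)={2,3,4,5} D(U)={5,6} D(X)={2,3,4,7}: Z {2,3,4,5}->{2}; U {5,6}->{5}; X {2,3,4,7}->{7} => REVISION
Constraint 3 (Z < U) on D(Z)={2} D(U)={5}: no change => not a revision
Constraint 4 (Y != Z) on D(Y)={2,5,6,7} D(Z)={2}: Y {2,5,6,7}->{5,6,7} => REVISION
Total revisions = 3

Answer: 3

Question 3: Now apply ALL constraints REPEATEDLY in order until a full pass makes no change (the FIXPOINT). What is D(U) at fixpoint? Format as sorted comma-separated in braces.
pass 0 (initial): D(U)={2,5,6}
pass 1: U {2,5,6}->{5}; X {2,3,4,7}->{7}; Y {2,5,6,7}->{5,6,7}; Z {2,3,4,5,6,7}->{2}
pass 2: no change
Fixpoint after 2 passes: D(U) = {5}

Answer: {5}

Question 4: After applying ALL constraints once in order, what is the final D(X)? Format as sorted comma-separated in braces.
Constraint 1 (Z < U) on D(Z)={2,3,4,5,6,7} D(U)={2,5,6}: Z {2,3,4,5,6,7}->{2,3,4,5}; U {2,5,6}->{5,6}
Constraint 2 (Z + U = X) on D(Z)={2,3,4,5} D(U)={5,6} D(X)={2,3,4,7}: Z {2,3,4,5}->{2}; U {5,6}->{5}; X {2,3,4,7}->{7}
Constraint 3 (Z < U) on D(Z)={2} D(U)={5}: no change
Constraint 4 (Y != Z) on D(Y)={2,5,6,7} D(Z)={2}: Y {2,5,6,7}->{5,6,7}
So after all 4 constraints: D(X) = {7}

Answer: {7}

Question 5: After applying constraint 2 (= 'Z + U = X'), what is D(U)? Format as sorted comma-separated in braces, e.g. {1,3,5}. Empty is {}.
Answer: {5}

Derivation:
Constraint 1 (Z < U) on D(Z)={2,3,4,5,6,7} D(U)={2,5,6}: Z {2,3,4,5,6,7}->{2,3,4,5}; U {2,5,6}->{5,6}
Constraint 2 (Z + U = X) on D(Z)={2,3,4,5} D(U)={5,6} D(X)={2,3,4,7}: Z {2,3,4,5}->{2}; U {5,6}->{5}; X {2,3,4,7}->{7}
So after constraint 2: D(U) = {5}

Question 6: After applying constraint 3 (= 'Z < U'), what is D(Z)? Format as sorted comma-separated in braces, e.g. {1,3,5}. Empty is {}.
Constraint 1 (Z < U) on D(Z)={2,3,4,5,6,7} D(U)={2,5,6}: Z {2,3,4,5,6,7}->{2,3,4,5}; U {2,5,6}->{5,6}
Constraint 2 (Z + U = X) on D(Z)={2,3,4,5} D(U)={5,6} D(X)={2,3,4,7}: Z {2,3,4,5}->{2}; U {5,6}->{5}; X {2,3,4,7}->{7}
Constraint 3 (Z < U) on D(Z)={2} D(U)={5}: no change
So after constraint 3: D(Z) = {2}

Answer: {2}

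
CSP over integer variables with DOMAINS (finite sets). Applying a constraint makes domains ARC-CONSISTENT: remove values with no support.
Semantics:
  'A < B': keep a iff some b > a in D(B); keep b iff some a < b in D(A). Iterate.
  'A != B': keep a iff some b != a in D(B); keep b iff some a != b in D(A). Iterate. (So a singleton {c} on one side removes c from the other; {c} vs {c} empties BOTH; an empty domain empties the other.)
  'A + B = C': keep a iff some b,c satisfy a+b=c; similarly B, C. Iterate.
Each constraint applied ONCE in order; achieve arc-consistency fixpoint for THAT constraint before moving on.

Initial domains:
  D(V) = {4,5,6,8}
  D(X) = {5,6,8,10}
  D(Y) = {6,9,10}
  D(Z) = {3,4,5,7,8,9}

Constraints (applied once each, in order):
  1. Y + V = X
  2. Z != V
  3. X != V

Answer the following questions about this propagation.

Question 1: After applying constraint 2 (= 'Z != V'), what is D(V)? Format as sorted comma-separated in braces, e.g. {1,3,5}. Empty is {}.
Answer: {4}

Derivation:
Constraint 1 (Y + V = X) on D(Y)={6,9,10} D(V)={4,5,6,8} D(X)={5,6,8,10}: Y {6,9,10}->{6}; V {4,5,6,8}->{4}; X {5,6,8,10}->{10}
Constraint 2 (Z != V) on D(Z)={3,4,5,7,8,9} D(V)={4}: Z {3,4,5,7,8,9}->{3,5,7,8,9}
So after constraint 2: D(V) = {4}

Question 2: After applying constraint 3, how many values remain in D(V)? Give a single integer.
Constraint 1 (Y + V = X) on D(Y)={6,9,10} D(V)={4,5,6,8} D(X)={5,6,8,10}: Y {6,9,10}->{6}; V {4,5,6,8}->{4}; X {5,6,8,10}->{10}
Constraint 2 (Z != V) on D(Z)={3,4,5,7,8,9} D(V)={4}: Z {3,4,5,7,8,9}->{3,5,7,8,9}
Constraint 3 (X != V) on D(X)={10} D(V)={4}: no change
So after constraint 3: D(V)={4}, size = 1

Answer: 1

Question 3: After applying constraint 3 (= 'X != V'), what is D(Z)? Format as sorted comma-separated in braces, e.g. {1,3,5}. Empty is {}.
Answer: {3,5,7,8,9}

Derivation:
Constraint 1 (Y + V = X) on D(Y)={6,9,10} D(V)={4,5,6,8} D(X)={5,6,8,10}: Y {6,9,10}->{6}; V {4,5,6,8}->{4}; X {5,6,8,10}->{10}
Constraint 2 (Z != V) on D(Z)={3,4,5,7,8,9} D(V)={4}: Z {3,4,5,7,8,9}->{3,5,7,8,9}
Constraint 3 (X != V) on D(X)={10} D(V)={4}: no change
So after constraint 3: D(Z) = {3,5,7,8,9}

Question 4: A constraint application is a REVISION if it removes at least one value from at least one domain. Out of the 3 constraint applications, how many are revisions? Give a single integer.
Constraint 1 (Y + V = X) on D(Y)={6,9,10} D(V)={4,5,6,8} D(X)={5,6,8,10}: Y {6,9,10}->{6}; V {4,5,6,8}->{4}; X {5,6,8,10}->{10} => REVISION
Constraint 2 (Z != V) on D(Z)={3,4,5,7,8,9} D(V)={4}: Z {3,4,5,7,8,9}->{3,5,7,8,9} => REVISION
Constraint 3 (X != V) on D(X)={10} D(V)={4}: no change => not a revision
Total revisions = 2

Answer: 2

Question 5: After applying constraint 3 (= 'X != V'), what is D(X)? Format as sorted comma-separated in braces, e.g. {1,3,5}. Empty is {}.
Constraint 1 (Y + V = X) on D(Y)={6,9,10} D(V)={4,5,6,8} D(X)={5,6,8,10}: Y {6,9,10}->{6}; V {4,5,6,8}->{4}; X {5,6,8,10}->{10}
Constraint 2 (Z != V) on D(Z)={3,4,5,7,8,9} D(V)={4}: Z {3,4,5,7,8,9}->{3,5,7,8,9}
Constraint 3 (X != V) on D(X)={10} D(V)={4}: no change
So after constraint 3: D(X) = {10}

Answer: {10}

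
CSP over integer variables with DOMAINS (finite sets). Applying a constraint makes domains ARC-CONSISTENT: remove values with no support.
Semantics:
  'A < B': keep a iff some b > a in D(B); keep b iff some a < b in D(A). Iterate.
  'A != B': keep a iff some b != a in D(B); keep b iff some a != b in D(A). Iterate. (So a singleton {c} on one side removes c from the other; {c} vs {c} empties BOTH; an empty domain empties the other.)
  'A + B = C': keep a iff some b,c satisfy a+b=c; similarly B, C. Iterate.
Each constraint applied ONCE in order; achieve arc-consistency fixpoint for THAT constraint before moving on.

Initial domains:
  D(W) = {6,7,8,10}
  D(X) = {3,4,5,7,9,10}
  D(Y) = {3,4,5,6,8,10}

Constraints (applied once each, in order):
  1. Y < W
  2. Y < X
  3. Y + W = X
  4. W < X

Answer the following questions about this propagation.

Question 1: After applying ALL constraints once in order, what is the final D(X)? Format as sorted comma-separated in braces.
Constraint 1 (Y < W) on D(Y)={3,4,5,6,8,10} D(W)={6,7,8,10}: Y {3,4,5,6,8,10}->{3,4,5,6,8}
Constraint 2 (Y < X) on D(Y)={3,4,5,6,8} D(X)={3,4,5,7,9,10}: X {3,4,5,7,9,10}->{4,5,7,9,10}
Constraint 3 (Y + W = X) on D(Y)={3,4,5,6,8} D(W)={6,7,8,10} D(X)={4,5,7,9,10}: Y {3,4,5,6,8}->{3,4}; W {6,7,8,10}->{6,7}; X {4,5,7,9,10}->{9,10}
Constraint 4 (W < X) on D(W)={6,7} D(X)={9,10}: no change
So after all 4 constraints: D(X) = {9,10}

Answer: {9,10}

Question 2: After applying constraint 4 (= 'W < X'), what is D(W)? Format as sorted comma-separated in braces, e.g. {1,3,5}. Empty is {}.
Answer: {6,7}

Derivation:
Constraint 1 (Y < W) on D(Y)={3,4,5,6,8,10} D(W)={6,7,8,10}: Y {3,4,5,6,8,10}->{3,4,5,6,8}
Constraint 2 (Y < X) on D(Y)={3,4,5,6,8} D(X)={3,4,5,7,9,10}: X {3,4,5,7,9,10}->{4,5,7,9,10}
Constraint 3 (Y + W = X) on D(Y)={3,4,5,6,8} D(W)={6,7,8,10} D(X)={4,5,7,9,10}: Y {3,4,5,6,8}->{3,4}; W {6,7,8,10}->{6,7}; X {4,5,7,9,10}->{9,10}
Constraint 4 (W < X) on D(W)={6,7} D(X)={9,10}: no change
So after constraint 4: D(W) = {6,7}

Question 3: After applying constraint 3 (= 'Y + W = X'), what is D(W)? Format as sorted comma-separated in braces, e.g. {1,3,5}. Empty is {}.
Constraint 1 (Y < W) on D(Y)={3,4,5,6,8,10} D(W)={6,7,8,10}: Y {3,4,5,6,8,10}->{3,4,5,6,8}
Constraint 2 (Y < X) on D(Y)={3,4,5,6,8} D(X)={3,4,5,7,9,10}: X {3,4,5,7,9,10}->{4,5,7,9,10}
Constraint 3 (Y + W = X) on D(Y)={3,4,5,6,8} D(W)={6,7,8,10} D(X)={4,5,7,9,10}: Y {3,4,5,6,8}->{3,4}; W {6,7,8,10}->{6,7}; X {4,5,7,9,10}->{9,10}
So after constraint 3: D(W) = {6,7}

Answer: {6,7}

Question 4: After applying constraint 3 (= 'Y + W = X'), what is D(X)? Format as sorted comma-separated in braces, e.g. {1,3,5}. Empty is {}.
Constraint 1 (Y < W) on D(Y)={3,4,5,6,8,10} D(W)={6,7,8,10}: Y {3,4,5,6,8,10}->{3,4,5,6,8}
Constraint 2 (Y < X) on D(Y)={3,4,5,6,8} D(X)={3,4,5,7,9,10}: X {3,4,5,7,9,10}->{4,5,7,9,10}
Constraint 3 (Y + W = X) on D(Y)={3,4,5,6,8} D(W)={6,7,8,10} D(X)={4,5,7,9,10}: Y {3,4,5,6,8}->{3,4}; W {6,7,8,10}->{6,7}; X {4,5,7,9,10}->{9,10}
So after constraint 3: D(X) = {9,10}

Answer: {9,10}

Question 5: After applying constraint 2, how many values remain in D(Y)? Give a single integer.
Answer: 5

Derivation:
Constraint 1 (Y < W) on D(Y)={3,4,5,6,8,10} D(W)={6,7,8,10}: Y {3,4,5,6,8,10}->{3,4,5,6,8}
Constraint 2 (Y < X) on D(Y)={3,4,5,6,8} D(X)={3,4,5,7,9,10}: X {3,4,5,7,9,10}->{4,5,7,9,10}
So after constraint 2: D(Y)={3,4,5,6,8}, size = 5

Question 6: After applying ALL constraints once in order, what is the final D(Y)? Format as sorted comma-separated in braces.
Answer: {3,4}

Derivation:
Constraint 1 (Y < W) on D(Y)={3,4,5,6,8,10} D(W)={6,7,8,10}: Y {3,4,5,6,8,10}->{3,4,5,6,8}
Constraint 2 (Y < X) on D(Y)={3,4,5,6,8} D(X)={3,4,5,7,9,10}: X {3,4,5,7,9,10}->{4,5,7,9,10}
Constraint 3 (Y + W = X) on D(Y)={3,4,5,6,8} D(W)={6,7,8,10} D(X)={4,5,7,9,10}: Y {3,4,5,6,8}->{3,4}; W {6,7,8,10}->{6,7}; X {4,5,7,9,10}->{9,10}
Constraint 4 (W < X) on D(W)={6,7} D(X)={9,10}: no change
So after all 4 constraints: D(Y) = {3,4}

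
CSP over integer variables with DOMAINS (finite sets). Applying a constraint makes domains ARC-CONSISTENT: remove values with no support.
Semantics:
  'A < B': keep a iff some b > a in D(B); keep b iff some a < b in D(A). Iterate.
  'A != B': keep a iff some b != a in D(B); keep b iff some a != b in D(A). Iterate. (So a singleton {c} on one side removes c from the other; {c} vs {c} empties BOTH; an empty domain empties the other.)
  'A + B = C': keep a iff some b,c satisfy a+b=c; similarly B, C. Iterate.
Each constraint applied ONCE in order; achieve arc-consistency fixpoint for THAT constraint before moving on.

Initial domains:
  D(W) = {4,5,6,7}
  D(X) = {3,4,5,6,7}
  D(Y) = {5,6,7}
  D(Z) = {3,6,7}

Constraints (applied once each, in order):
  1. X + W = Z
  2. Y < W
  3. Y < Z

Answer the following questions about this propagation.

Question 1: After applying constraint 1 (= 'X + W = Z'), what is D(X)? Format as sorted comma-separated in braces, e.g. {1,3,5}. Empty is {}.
Constraint 1 (X + W = Z) on D(X)={3,4,5,6,7} D(W)={4,5,6,7} D(Z)={3,6,7}: X {3,4,5,6,7}->{3}; W {4,5,6,7}->{4}; Z {3,6,7}->{7}
So after constraint 1: D(X) = {3}

Answer: {3}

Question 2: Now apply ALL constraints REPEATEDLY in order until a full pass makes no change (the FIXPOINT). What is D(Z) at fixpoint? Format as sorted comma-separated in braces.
pass 0 (initial): D(Z)={3,6,7}
pass 1: W {4,5,6,7}->{}; X {3,4,5,6,7}->{3}; Y {5,6,7}->{}; Z {3,6,7}->{}
pass 2: X {3}->{}
pass 3: no change
Fixpoint after 3 passes: D(Z) = {}

Answer: {}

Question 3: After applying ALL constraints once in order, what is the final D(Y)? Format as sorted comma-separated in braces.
Constraint 1 (X + W = Z) on D(X)={3,4,5,6,7} D(W)={4,5,6,7} D(Z)={3,6,7}: X {3,4,5,6,7}->{3}; W {4,5,6,7}->{4}; Z {3,6,7}->{7}
Constraint 2 (Y < W) on D(Y)={5,6,7} D(W)={4}: Y {5,6,7}->{}; W {4}->{}
Constraint 3 (Y < Z) on D(Y)={} D(Z)={7}: Z {7}->{}
So after all 3 constraints: D(Y) = {}

Answer: {}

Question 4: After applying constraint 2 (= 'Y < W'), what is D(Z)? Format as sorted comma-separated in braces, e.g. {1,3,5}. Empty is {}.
Constraint 1 (X + W = Z) on D(X)={3,4,5,6,7} D(W)={4,5,6,7} D(Z)={3,6,7}: X {3,4,5,6,7}->{3}; W {4,5,6,7}->{4}; Z {3,6,7}->{7}
Constraint 2 (Y < W) on D(Y)={5,6,7} D(W)={4}: Y {5,6,7}->{}; W {4}->{}
So after constraint 2: D(Z) = {7}

Answer: {7}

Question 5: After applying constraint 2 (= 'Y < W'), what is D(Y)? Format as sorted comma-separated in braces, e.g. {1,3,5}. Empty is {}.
Answer: {}

Derivation:
Constraint 1 (X + W = Z) on D(X)={3,4,5,6,7} D(W)={4,5,6,7} D(Z)={3,6,7}: X {3,4,5,6,7}->{3}; W {4,5,6,7}->{4}; Z {3,6,7}->{7}
Constraint 2 (Y < W) on D(Y)={5,6,7} D(W)={4}: Y {5,6,7}->{}; W {4}->{}
So after constraint 2: D(Y) = {}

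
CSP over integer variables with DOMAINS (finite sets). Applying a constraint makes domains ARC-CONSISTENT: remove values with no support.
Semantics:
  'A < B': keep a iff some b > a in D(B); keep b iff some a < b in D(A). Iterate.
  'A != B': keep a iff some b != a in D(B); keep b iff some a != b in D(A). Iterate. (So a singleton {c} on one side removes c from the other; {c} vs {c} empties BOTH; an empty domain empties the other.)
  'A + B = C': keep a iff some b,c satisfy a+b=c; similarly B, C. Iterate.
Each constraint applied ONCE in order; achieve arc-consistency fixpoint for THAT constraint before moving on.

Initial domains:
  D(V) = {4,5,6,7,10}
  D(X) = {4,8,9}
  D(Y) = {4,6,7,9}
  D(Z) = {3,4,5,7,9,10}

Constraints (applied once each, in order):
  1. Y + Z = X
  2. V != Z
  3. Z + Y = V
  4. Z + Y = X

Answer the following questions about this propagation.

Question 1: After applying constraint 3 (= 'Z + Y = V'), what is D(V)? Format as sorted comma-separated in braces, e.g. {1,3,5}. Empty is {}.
Constraint 1 (Y + Z = X) on D(Y)={4,6,7,9} D(Z)={3,4,5,7,9,10} D(X)={4,8,9}: Y {4,6,7,9}->{4,6}; Z {3,4,5,7,9,10}->{3,4,5}; X {4,8,9}->{8,9}
Constraint 2 (V != Z) on D(V)={4,5,6,7,10} D(Z)={3,4,5}: no change
Constraint 3 (Z + Y = V) on D(Z)={3,4,5} D(Y)={4,6} D(V)={4,5,6,7,10}: Z {3,4,5}->{3,4}; V {4,5,6,7,10}->{7,10}
So after constraint 3: D(V) = {7,10}

Answer: {7,10}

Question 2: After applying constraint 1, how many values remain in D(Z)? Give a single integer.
Constraint 1 (Y + Z = X) on D(Y)={4,6,7,9} D(Z)={3,4,5,7,9,10} D(X)={4,8,9}: Y {4,6,7,9}->{4,6}; Z {3,4,5,7,9,10}->{3,4,5}; X {4,8,9}->{8,9}
So after constraint 1: D(Z)={3,4,5}, size = 3

Answer: 3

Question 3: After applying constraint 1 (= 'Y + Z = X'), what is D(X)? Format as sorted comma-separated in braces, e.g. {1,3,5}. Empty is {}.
Answer: {8,9}

Derivation:
Constraint 1 (Y + Z = X) on D(Y)={4,6,7,9} D(Z)={3,4,5,7,9,10} D(X)={4,8,9}: Y {4,6,7,9}->{4,6}; Z {3,4,5,7,9,10}->{3,4,5}; X {4,8,9}->{8,9}
So after constraint 1: D(X) = {8,9}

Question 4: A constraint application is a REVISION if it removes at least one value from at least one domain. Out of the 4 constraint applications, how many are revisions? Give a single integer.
Answer: 2

Derivation:
Constraint 1 (Y + Z = X) on D(Y)={4,6,7,9} D(Z)={3,4,5,7,9,10} D(X)={4,8,9}: Y {4,6,7,9}->{4,6}; Z {3,4,5,7,9,10}->{3,4,5}; X {4,8,9}->{8,9} => REVISION
Constraint 2 (V != Z) on D(V)={4,5,6,7,10} D(Z)={3,4,5}: no change => not a revision
Constraint 3 (Z + Y = V) on D(Z)={3,4,5} D(Y)={4,6} D(V)={4,5,6,7,10}: Z {3,4,5}->{3,4}; V {4,5,6,7,10}->{7,10} => REVISION
Constraint 4 (Z + Y = X) on D(Z)={3,4} D(Y)={4,6} D(X)={8,9}: no change => not a revision
Total revisions = 2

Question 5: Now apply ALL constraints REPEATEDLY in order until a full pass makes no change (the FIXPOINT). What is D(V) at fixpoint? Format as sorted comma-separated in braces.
Answer: {7,10}

Derivation:
pass 0 (initial): D(V)={4,5,6,7,10}
pass 1: V {4,5,6,7,10}->{7,10}; X {4,8,9}->{8,9}; Y {4,6,7,9}->{4,6}; Z {3,4,5,7,9,10}->{3,4}
pass 2: no change
Fixpoint after 2 passes: D(V) = {7,10}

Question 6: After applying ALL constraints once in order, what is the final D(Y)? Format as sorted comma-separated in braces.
Constraint 1 (Y + Z = X) on D(Y)={4,6,7,9} D(Z)={3,4,5,7,9,10} D(X)={4,8,9}: Y {4,6,7,9}->{4,6}; Z {3,4,5,7,9,10}->{3,4,5}; X {4,8,9}->{8,9}
Constraint 2 (V != Z) on D(V)={4,5,6,7,10} D(Z)={3,4,5}: no change
Constraint 3 (Z + Y = V) on D(Z)={3,4,5} D(Y)={4,6} D(V)={4,5,6,7,10}: Z {3,4,5}->{3,4}; V {4,5,6,7,10}->{7,10}
Constraint 4 (Z + Y = X) on D(Z)={3,4} D(Y)={4,6} D(X)={8,9}: no change
So after all 4 constraints: D(Y) = {4,6}

Answer: {4,6}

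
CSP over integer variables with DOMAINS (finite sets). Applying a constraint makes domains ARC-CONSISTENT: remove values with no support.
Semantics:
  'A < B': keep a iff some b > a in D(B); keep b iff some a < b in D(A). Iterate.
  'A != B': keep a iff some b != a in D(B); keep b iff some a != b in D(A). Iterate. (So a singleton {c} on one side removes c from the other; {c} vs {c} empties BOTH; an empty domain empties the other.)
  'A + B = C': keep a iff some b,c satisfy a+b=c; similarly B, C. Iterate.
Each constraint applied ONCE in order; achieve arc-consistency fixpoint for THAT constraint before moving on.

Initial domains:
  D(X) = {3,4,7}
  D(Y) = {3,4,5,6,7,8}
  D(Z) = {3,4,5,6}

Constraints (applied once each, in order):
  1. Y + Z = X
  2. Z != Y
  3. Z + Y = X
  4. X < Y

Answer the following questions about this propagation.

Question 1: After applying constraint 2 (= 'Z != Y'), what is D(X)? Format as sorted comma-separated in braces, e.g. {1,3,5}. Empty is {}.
Answer: {7}

Derivation:
Constraint 1 (Y + Z = X) on D(Y)={3,4,5,6,7,8} D(Z)={3,4,5,6} D(X)={3,4,7}: Y {3,4,5,6,7,8}->{3,4}; Z {3,4,5,6}->{3,4}; X {3,4,7}->{7}
Constraint 2 (Z != Y) on D(Z)={3,4} D(Y)={3,4}: no change
So after constraint 2: D(X) = {7}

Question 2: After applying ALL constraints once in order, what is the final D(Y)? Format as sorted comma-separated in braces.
Constraint 1 (Y + Z = X) on D(Y)={3,4,5,6,7,8} D(Z)={3,4,5,6} D(X)={3,4,7}: Y {3,4,5,6,7,8}->{3,4}; Z {3,4,5,6}->{3,4}; X {3,4,7}->{7}
Constraint 2 (Z != Y) on D(Z)={3,4} D(Y)={3,4}: no change
Constraint 3 (Z + Y = X) on D(Z)={3,4} D(Y)={3,4} D(X)={7}: no change
Constraint 4 (X < Y) on D(X)={7} D(Y)={3,4}: X {7}->{}; Y {3,4}->{}
So after all 4 constraints: D(Y) = {}

Answer: {}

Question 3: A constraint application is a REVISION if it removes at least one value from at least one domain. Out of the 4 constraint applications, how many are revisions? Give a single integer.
Constraint 1 (Y + Z = X) on D(Y)={3,4,5,6,7,8} D(Z)={3,4,5,6} D(X)={3,4,7}: Y {3,4,5,6,7,8}->{3,4}; Z {3,4,5,6}->{3,4}; X {3,4,7}->{7} => REVISION
Constraint 2 (Z != Y) on D(Z)={3,4} D(Y)={3,4}: no change => not a revision
Constraint 3 (Z + Y = X) on D(Z)={3,4} D(Y)={3,4} D(X)={7}: no change => not a revision
Constraint 4 (X < Y) on D(X)={7} D(Y)={3,4}: X {7}->{}; Y {3,4}->{} => REVISION
Total revisions = 2

Answer: 2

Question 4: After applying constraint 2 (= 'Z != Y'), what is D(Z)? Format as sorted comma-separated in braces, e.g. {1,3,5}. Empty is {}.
Constraint 1 (Y + Z = X) on D(Y)={3,4,5,6,7,8} D(Z)={3,4,5,6} D(X)={3,4,7}: Y {3,4,5,6,7,8}->{3,4}; Z {3,4,5,6}->{3,4}; X {3,4,7}->{7}
Constraint 2 (Z != Y) on D(Z)={3,4} D(Y)={3,4}: no change
So after constraint 2: D(Z) = {3,4}

Answer: {3,4}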